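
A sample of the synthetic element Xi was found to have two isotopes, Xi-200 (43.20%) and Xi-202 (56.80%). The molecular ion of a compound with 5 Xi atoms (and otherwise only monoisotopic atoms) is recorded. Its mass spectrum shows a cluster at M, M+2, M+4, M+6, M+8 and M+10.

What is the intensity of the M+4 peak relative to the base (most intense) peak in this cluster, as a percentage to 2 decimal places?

(0.4320 + 0.5680)^5 gives M 0.0150, M+2 0.0989, M+4 0.2601, M+6 0.3420, M+8 0.2248, M+10 0.0591; the largest is M+6.
P(M+6) = C(5,3) × 0.4320^2 × 0.5680^3 = 10 × 0.186624 × 0.18325043 = 0.341989 (base)
P(M+4) = C(5,2) × 0.4320^3 × 0.5680^2 = 10 × 0.08062157 × 0.322624 = 0.260105
Relative intensity = 0.260105 / 0.341989 × 100 = 76.06

76.06%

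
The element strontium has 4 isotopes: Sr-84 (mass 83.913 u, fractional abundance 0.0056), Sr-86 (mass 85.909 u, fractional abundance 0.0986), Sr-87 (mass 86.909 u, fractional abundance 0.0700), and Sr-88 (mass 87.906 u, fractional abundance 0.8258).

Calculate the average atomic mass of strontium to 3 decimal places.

87.617 u

Weight each isotope mass by its fractional abundance: 0.0056 × 83.913 + 0.0986 × 85.909 + 0.0700 × 86.909 + 0.8258 × 87.906
= 0.4699 + 8.4706 + 6.0836 + 72.5928 = 87.6169 u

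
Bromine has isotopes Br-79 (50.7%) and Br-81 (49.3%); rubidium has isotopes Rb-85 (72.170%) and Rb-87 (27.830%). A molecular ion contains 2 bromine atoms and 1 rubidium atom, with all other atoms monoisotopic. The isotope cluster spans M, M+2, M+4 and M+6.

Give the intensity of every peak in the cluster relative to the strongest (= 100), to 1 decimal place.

Bromine pattern (n=2): 0.257049 : 0.499902 : 0.243049
Rubidium pattern (n=1): 0.7217 : 0.2783
Convolve the two distributions (both contribute in 2-u steps):
  M: 0.257049×0.7217 = 0.185512
  M+2: 0.257049×0.2783 + 0.499902×0.7217 = 0.432316
  M+4: 0.499902×0.2783 + 0.243049×0.7217 = 0.314531
  M+6: 0.243049×0.2783 = 0.067641
Scale to base peak (0.432316) = 100: 42.9 : 100.0 : 72.8 : 15.6

42.9 : 100.0 : 72.8 : 15.6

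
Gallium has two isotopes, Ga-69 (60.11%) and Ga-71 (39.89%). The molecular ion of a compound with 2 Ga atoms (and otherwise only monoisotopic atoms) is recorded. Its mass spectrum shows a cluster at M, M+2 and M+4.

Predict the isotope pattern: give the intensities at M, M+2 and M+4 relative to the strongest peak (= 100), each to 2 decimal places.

Expanding (0.6011 + 0.3989)^2:
P(M) = 0.6011^2 = 0.361321
P(M+2) = 2 × 0.6011^1 × 0.3989^1 = 0.479558
P(M+4) = 0.3989^2 = 0.159121
The M+2 peak is largest (0.479558); scaling to 100 gives 75.34 : 100.00 : 33.18.

75.34 : 100.00 : 33.18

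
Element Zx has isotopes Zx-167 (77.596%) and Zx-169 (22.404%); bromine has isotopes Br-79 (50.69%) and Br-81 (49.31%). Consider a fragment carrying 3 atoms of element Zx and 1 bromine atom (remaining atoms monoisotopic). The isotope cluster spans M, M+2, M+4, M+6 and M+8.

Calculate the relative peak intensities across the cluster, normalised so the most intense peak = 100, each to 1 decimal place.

54.4 : 100.0 : 59.4 : 14.5 : 1.3

Element Zx pattern (n=3): 0.46721632 : 0.40469281 : 0.11684543 : 0.01124545
Bromine pattern (n=1): 0.5069 : 0.4931
Convolve the two distributions (both contribute in 2-u steps):
  M: 0.46721632×0.5069 = 0.236832
  M+2: 0.46721632×0.4931 + 0.40469281×0.5069 = 0.435523
  M+4: 0.40469281×0.4931 + 0.11684543×0.5069 = 0.258783
  M+6: 0.11684543×0.4931 + 0.01124545×0.5069 = 0.063317
  M+8: 0.01124545×0.4931 = 0.005545
Scale to base peak (0.435523) = 100: 54.4 : 100.0 : 59.4 : 14.5 : 1.3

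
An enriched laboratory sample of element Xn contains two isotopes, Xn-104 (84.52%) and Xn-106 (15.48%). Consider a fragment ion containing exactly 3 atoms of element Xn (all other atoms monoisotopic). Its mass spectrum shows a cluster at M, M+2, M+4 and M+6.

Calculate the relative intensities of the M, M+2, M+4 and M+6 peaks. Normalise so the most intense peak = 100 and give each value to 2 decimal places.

Expanding (0.8452 + 0.1548)^3:
P(M) = 0.8452^3 = 0.603780
P(M+2) = 3 × 0.8452^2 × 0.1548^1 = 0.331750
P(M+4) = 3 × 0.8452^1 × 0.1548^2 = 0.060761
P(M+6) = 0.1548^3 = 0.003709
The M peak is largest (0.603780); scaling to 100 gives 100.00 : 54.95 : 10.06 : 0.61.

100.00 : 54.95 : 10.06 : 0.61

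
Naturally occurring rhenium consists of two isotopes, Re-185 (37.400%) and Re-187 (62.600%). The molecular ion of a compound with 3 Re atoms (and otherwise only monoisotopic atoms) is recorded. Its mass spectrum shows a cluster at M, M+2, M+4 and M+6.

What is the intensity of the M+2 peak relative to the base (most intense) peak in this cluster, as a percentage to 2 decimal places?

(0.37400 + 0.62600)^3 gives M 0.0523, M+2 0.2627, M+4 0.4397, M+6 0.2453; the largest is M+4.
P(M+4) = C(3,2) × 0.37400^1 × 0.62600^2 = 3 × 0.3740 × 0.391876 = 0.439685 (base)
P(M+2) = C(3,1) × 0.37400^2 × 0.62600^1 = 3 × 0.139876 × 0.6260 = 0.262687
Relative intensity = 0.262687 / 0.439685 × 100 = 59.74

59.74%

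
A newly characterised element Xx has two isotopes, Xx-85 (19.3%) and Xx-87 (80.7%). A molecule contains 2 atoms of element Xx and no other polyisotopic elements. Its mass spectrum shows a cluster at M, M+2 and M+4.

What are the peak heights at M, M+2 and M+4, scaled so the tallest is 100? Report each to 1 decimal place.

Each Xx atom is independently Xx-85 (p = 0.193) or Xx-87 (q = 0.807); the cluster is the binomial expansion (p + q)^2.
P(M) = 0.193^2 = 0.037249
P(M+2) = 2 × 0.193^1 × 0.807^1 = 0.311502
P(M+4) = 0.807^2 = 0.651249
The M+4 peak is largest (0.651249); scaling to 100 gives 5.7 : 47.8 : 100.0.

5.7 : 47.8 : 100.0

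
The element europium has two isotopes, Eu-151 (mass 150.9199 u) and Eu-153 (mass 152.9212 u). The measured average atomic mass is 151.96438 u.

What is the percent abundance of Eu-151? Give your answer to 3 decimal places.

Let x be the fractional abundance of Eu-151; then Eu-153 has abundance 1 − x.
150.9199·x + 152.9212·(1 − x) = 151.96438
(150.9199 − 152.9212)·x = 151.96438 − 152.9212
x = -0.95682 / -2.0013 = 0.47810 → 47.810% Eu-151, 52.190% Eu-153.

47.810%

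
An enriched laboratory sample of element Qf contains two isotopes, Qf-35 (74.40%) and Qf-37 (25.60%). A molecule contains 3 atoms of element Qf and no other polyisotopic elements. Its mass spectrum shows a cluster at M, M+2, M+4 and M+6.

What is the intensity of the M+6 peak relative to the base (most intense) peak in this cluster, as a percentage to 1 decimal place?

Term probabilities: M 0.4118, M+2 0.4251, M+4 0.1463, M+6 0.0168. Base peak = M+2.
P(M+2) = C(3,1) × 0.7440^2 × 0.2560^1 = 3 × 0.553536 × 0.2560 = 0.425116 (base)
P(M+6) = C(3,3) × 0.7440^0 × 0.2560^3 = 1 × 1.0000 × 0.01677722 = 0.016777
Relative intensity = 0.016777 / 0.425116 × 100 = 3.9

3.9%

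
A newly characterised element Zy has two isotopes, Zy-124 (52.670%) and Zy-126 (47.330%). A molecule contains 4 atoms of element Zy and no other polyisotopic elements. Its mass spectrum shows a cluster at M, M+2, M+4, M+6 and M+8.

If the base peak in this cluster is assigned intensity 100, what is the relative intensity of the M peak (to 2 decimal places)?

Binomial terms of (0.52670 + 0.47330)^4: M 0.0770, M+2 0.2766, M+4 0.3729, M+6 0.2234, M+8 0.0502 → M+4 is the base peak.
P(M+4) = C(4,2) × 0.52670^2 × 0.47330^2 = 6 × 0.27741289 × 0.22401289 = 0.372864 (base)
P(M) = C(4,0) × 0.52670^4 × 0.47330^0 = 1 × 0.07695791 × 1.0000 = 0.076958
Relative intensity = 0.076958 / 0.372864 × 100 = 20.64

20.64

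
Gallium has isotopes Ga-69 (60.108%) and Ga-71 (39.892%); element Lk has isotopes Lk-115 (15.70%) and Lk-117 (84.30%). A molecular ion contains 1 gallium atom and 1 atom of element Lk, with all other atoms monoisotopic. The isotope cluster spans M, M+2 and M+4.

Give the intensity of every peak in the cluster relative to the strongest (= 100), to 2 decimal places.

Gallium pattern (n=1): 0.60108 : 0.39892
Element Lk pattern (n=1): 0.1570 : 0.8430
Convolve the two distributions (both contribute in 2-u steps):
  M: 0.60108×0.1570 = 0.094370
  M+2: 0.60108×0.8430 + 0.39892×0.1570 = 0.569341
  M+4: 0.39892×0.8430 = 0.336290
Scale to base peak (0.569341) = 100: 16.58 : 100.00 : 59.07

16.58 : 100.00 : 59.07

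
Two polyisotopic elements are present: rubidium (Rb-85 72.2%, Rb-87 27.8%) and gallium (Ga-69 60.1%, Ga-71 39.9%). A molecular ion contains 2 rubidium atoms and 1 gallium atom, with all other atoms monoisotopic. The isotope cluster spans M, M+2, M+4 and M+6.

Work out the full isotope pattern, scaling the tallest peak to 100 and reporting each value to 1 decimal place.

69.7 : 100.0 : 46.0 : 6.9

Rubidium pattern (n=2): 0.521284 : 0.401432 : 0.077284
Gallium pattern (n=1): 0.6010 : 0.3990
Convolve the two distributions (both contribute in 2-u steps):
  M: 0.521284×0.6010 = 0.313292
  M+2: 0.521284×0.3990 + 0.401432×0.6010 = 0.449253
  M+4: 0.401432×0.3990 + 0.077284×0.6010 = 0.206619
  M+6: 0.077284×0.3990 = 0.030836
Scale to base peak (0.449253) = 100: 69.7 : 100.0 : 46.0 : 6.9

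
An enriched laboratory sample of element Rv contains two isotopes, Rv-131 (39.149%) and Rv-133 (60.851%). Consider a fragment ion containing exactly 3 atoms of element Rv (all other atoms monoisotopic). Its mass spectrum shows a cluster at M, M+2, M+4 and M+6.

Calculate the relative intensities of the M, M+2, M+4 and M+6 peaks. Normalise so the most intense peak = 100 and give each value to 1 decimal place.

13.8 : 64.3 : 100.0 : 51.8

Each Rv atom is independently Rv-131 (p = 0.39149) or Rv-133 (q = 0.60851); the cluster is the binomial expansion (p + q)^3.
P(M) = 0.39149^3 = 0.060001
P(M+2) = 3 × 0.39149^2 × 0.60851^1 = 0.279789
P(M+4) = 3 × 0.39149^1 × 0.60851^2 = 0.434888
P(M+6) = 0.60851^3 = 0.225322
The M+4 peak is largest (0.434888); scaling to 100 gives 13.8 : 64.3 : 100.0 : 51.8.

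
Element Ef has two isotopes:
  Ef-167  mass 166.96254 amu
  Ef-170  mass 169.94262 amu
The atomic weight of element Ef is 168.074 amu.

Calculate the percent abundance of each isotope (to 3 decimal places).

Ef-167: 62.704%, Ef-170: 37.296%

With x = fraction of Ef-167 (so Ef-170 is 1 − x):
166.96254·x + 169.94262·(1 − x) = 168.074
(166.96254 − 169.94262)·x = 168.074 − 169.94262
x = -1.86862 / -2.98008 = 0.62704 → 62.704% Ef-167, 37.296% Ef-170.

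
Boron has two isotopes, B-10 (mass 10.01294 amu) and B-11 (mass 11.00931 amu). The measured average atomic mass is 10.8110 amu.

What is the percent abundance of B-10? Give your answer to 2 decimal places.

Writing the weighted mean with unknown fraction x of B-10:
10.01294·x + 11.00931·(1 − x) = 10.8110
(10.01294 − 11.00931)·x = 10.8110 − 11.00931
x = -0.19831 / -0.99637 = 0.19903 → 19.90% B-10, 80.10% B-11.

19.90%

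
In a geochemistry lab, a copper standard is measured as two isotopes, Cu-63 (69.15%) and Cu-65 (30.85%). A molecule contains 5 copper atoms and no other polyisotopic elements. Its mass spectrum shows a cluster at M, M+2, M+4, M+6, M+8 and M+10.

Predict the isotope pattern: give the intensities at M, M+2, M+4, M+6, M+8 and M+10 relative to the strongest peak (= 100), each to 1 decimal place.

44.8 : 100.0 : 89.2 : 39.8 : 8.9 : 0.8

Each Cu atom is independently Cu-63 (p = 0.6915) or Cu-65 (q = 0.3085); the cluster is the binomial expansion (p + q)^5.
P(M) = 0.6915^5 = 0.158111
P(M+2) = 5 × 0.6915^4 × 0.3085^1 = 0.352691
P(M+4) = 10 × 0.6915^3 × 0.3085^2 = 0.314693
P(M+6) = 10 × 0.6915^2 × 0.3085^3 = 0.140394
P(M+8) = 5 × 0.6915^1 × 0.3085^4 = 0.031317
P(M+10) = 0.3085^5 = 0.002794
The M+2 peak is largest (0.352691); scaling to 100 gives 44.8 : 100.0 : 89.2 : 39.8 : 8.9 : 0.8.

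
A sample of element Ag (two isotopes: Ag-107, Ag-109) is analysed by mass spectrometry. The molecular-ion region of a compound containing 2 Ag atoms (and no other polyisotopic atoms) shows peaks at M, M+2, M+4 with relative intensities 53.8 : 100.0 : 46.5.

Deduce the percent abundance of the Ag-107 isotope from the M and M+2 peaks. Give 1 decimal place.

Write p for the Ag-107 fraction. I(M+2)/I(M) = [C(2,1)·p^1·(1−p)] / p^2 = 2·(1−p)/p = 100.0/53.8 = 1.8587
(1−p)/p = 1.8587/2 = 0.9294  ⇒  p = 1/(1 + 0.9294) = 0.5183
Ag-107: 51.8%, Ag-109: 48.2%.

51.8%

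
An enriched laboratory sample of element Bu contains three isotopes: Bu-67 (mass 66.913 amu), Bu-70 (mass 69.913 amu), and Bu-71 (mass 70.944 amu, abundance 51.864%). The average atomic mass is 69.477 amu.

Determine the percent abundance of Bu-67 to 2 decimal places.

The remaining 48.136% is split between Bu-67 (fraction x) and Bu-70 (fraction 0.48136 − x).
Substituting: 66.913x + 69.913(0.48136 − x) = 32.68260384
(66.913 − 69.913)x = -0.97071784  ⇒  x = 0.32357, y = 0.15779
Bu-67: 32.36%, Bu-70: 15.78%.

32.36%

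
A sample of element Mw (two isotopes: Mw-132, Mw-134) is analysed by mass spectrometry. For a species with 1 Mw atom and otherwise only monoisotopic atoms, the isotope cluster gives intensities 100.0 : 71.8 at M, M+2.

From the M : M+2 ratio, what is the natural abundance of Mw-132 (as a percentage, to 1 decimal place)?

Let p = fractional abundance of Mw-132. I(M+2)/I(M) = [C(1,1)·p^0·(1−p)] / p^1 = 1·(1−p)/p = 71.8/100.0 = 0.7180
(1−p)/p = 0.7180/1 = 0.7180  ⇒  p = 1/(1 + 0.7180) = 0.5821
Mw-132: 58.2%, Mw-134: 41.8%.

58.2%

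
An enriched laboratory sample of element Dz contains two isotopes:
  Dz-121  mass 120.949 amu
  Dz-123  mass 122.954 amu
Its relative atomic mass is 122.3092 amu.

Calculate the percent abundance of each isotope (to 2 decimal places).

Dz-121: 32.16%, Dz-123: 67.84%

Writing the weighted mean with unknown fraction x of Dz-121:
120.949·x + 122.954·(1 − x) = 122.3092
(120.949 − 122.954)·x = 122.3092 − 122.954
x = -0.6448 / -2.005 = 0.32160 → 32.16% Dz-121, 67.84% Dz-123.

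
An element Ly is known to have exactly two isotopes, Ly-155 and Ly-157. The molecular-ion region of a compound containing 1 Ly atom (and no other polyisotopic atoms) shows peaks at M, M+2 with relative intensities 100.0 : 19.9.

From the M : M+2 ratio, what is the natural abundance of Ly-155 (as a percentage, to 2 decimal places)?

83.40%

Write p for the Ly-155 fraction. I(M+2)/I(M) = [C(1,1)·p^0·(1−p)] / p^1 = 1·(1−p)/p = 19.9/100.0 = 0.1990
(1−p)/p = 0.1990/1 = 0.1990  ⇒  p = 1/(1 + 0.1990) = 0.8340
Ly-155: 83.40%, Ly-157: 16.60%.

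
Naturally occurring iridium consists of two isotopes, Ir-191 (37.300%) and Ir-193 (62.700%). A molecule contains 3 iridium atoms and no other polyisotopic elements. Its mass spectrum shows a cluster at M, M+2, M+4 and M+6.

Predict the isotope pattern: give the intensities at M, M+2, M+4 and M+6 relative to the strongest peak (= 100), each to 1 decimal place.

11.8 : 59.5 : 100.0 : 56.0

Expanding (0.37300 + 0.62700)^3:
P(M) = 0.37300^3 = 0.051895
P(M+2) = 3 × 0.37300^2 × 0.62700^1 = 0.261702
P(M+4) = 3 × 0.37300^1 × 0.62700^2 = 0.439911
P(M+6) = 0.62700^3 = 0.246492
The M+4 peak is largest (0.439911); scaling to 100 gives 11.8 : 59.5 : 100.0 : 56.0.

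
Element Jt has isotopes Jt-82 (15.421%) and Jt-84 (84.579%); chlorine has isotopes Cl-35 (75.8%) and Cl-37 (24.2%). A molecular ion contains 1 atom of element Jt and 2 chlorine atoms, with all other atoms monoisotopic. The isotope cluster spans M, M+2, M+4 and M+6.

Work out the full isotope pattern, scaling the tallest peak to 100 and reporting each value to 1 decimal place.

16.3 : 100.0 : 58.9 : 9.1

Element Jt pattern (n=1): 0.15421 : 0.84579
Chlorine pattern (n=2): 0.574564 : 0.366872 : 0.058564
Convolve the two distributions (both contribute in 2-u steps):
  M: 0.15421×0.574564 = 0.088604
  M+2: 0.15421×0.366872 + 0.84579×0.574564 = 0.542536
  M+4: 0.15421×0.058564 + 0.84579×0.366872 = 0.319328
  M+6: 0.84579×0.058564 = 0.049533
Scale to base peak (0.542536) = 100: 16.3 : 100.0 : 58.9 : 9.1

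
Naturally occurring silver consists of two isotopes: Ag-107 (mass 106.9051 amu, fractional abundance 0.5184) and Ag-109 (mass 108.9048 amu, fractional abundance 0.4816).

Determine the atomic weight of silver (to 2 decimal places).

107.87 amu

Ar = Σ fᵢ·mᵢ = 0.5184 × 106.9051 + 0.4816 × 108.9048
= 55.41960 + 52.44855 = 107.86815 amu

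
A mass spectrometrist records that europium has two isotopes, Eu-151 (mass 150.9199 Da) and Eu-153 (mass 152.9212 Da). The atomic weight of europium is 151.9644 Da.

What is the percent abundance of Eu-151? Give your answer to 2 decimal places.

Let x be the fractional abundance of Eu-151; then Eu-153 has abundance 1 − x.
150.9199·x + 152.9212·(1 − x) = 151.9644
(150.9199 − 152.9212)·x = 151.9644 − 152.9212
x = -0.9568 / -2.0013 = 0.47809 → 47.81% Eu-151, 52.19% Eu-153.

47.81%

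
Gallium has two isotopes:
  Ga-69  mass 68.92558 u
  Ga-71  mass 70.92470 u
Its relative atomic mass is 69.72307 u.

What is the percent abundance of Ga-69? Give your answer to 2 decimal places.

60.11%

With x = fraction of Ga-69 (so Ga-71 is 1 − x):
68.92558·x + 70.92470·(1 − x) = 69.72307
(68.92558 − 70.92470)·x = 69.72307 − 70.92470
x = -1.20163 / -1.99912 = 0.60108 → 60.11% Ga-69, 39.89% Ga-71.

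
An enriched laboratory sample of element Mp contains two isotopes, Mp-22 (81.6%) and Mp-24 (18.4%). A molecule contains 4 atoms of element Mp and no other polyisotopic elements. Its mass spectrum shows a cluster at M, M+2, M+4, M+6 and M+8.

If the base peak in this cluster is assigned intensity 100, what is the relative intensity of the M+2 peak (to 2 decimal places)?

(0.816 + 0.184)^4 gives M 0.4434, M+2 0.3999, M+4 0.1353, M+6 0.0203, M+8 0.0011; the largest is M.
P(M) = C(4,0) × 0.816^4 × 0.184^0 = 1 × 0.44336421 × 1.0000 = 0.443364 (base)
P(M+2) = C(4,1) × 0.816^3 × 0.184^1 = 4 × 0.5433385 × 0.1840 = 0.399897
Relative intensity = 0.399897 / 0.443364 × 100 = 90.20

90.20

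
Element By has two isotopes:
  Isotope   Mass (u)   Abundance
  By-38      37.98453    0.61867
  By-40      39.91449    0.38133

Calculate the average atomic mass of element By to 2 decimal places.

38.72 u

Weight each isotope mass by its fractional abundance: 0.61867 × 37.98453 + 0.38133 × 39.91449
= 23.499889 + 15.220592 = 38.720481 u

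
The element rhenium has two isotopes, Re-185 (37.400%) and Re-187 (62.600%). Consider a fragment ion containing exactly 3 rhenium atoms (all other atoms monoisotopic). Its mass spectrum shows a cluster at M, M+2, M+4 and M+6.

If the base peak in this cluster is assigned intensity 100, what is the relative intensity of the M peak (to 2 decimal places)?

(0.37400 + 0.62600)^3 gives M 0.0523, M+2 0.2627, M+4 0.4397, M+6 0.2453; the largest is M+4.
P(M+4) = C(3,2) × 0.37400^1 × 0.62600^2 = 3 × 0.3740 × 0.391876 = 0.439685 (base)
P(M) = C(3,0) × 0.37400^3 × 0.62600^0 = 1 × 0.05231362 × 1.0000 = 0.052314
Relative intensity = 0.052314 / 0.439685 × 100 = 11.90

11.90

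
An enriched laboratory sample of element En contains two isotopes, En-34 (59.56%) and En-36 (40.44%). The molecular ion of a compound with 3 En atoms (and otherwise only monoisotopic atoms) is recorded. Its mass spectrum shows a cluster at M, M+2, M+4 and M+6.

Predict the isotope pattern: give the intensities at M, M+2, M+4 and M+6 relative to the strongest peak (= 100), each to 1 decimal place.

Each En atom is independently En-34 (p = 0.5956) or En-36 (q = 0.4044); the cluster is the binomial expansion (p + q)^3.
P(M) = 0.5956^3 = 0.211283
P(M+2) = 3 × 0.5956^2 × 0.4044^1 = 0.430370
P(M+4) = 3 × 0.5956^1 × 0.4044^2 = 0.292212
P(M+6) = 0.4044^3 = 0.066135
The M+2 peak is largest (0.430370); scaling to 100 gives 49.1 : 100.0 : 67.9 : 15.4.

49.1 : 100.0 : 67.9 : 15.4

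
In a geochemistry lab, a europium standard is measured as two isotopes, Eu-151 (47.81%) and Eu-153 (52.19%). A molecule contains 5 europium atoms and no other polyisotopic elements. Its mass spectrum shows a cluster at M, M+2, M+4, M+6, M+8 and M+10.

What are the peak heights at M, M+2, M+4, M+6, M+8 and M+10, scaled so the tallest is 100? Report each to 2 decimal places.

7.69 : 41.96 : 91.61 : 100.00 : 54.58 : 11.92

The 5 Eu atoms are independent, so intensities follow the terms of (0.4781 + 0.5219)^5.
P(M) = 0.4781^5 = 0.024980
P(M+2) = 5 × 0.4781^4 × 0.5219^1 = 0.136343
P(M+4) = 10 × 0.4781^3 × 0.5219^2 = 0.297667
P(M+6) = 10 × 0.4781^2 × 0.5219^3 = 0.324937
P(M+8) = 5 × 0.4781^1 × 0.5219^4 = 0.177353
P(M+10) = 0.5219^5 = 0.038720
The M+6 peak is largest (0.324937); scaling to 100 gives 7.69 : 41.96 : 91.61 : 100.00 : 54.58 : 11.92.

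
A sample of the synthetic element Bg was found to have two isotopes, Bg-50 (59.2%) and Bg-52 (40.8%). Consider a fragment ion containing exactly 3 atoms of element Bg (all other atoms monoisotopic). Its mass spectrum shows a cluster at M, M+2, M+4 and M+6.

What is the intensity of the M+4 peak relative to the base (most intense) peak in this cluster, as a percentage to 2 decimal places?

68.92%

Term probabilities: M 0.2075, M+2 0.4290, M+4 0.2956, M+6 0.0679. Base peak = M+2.
P(M+2) = C(3,1) × 0.592^2 × 0.408^1 = 3 × 0.350464 × 0.4080 = 0.428968 (base)
P(M+4) = C(3,2) × 0.592^1 × 0.408^2 = 3 × 0.5920 × 0.166464 = 0.295640
Relative intensity = 0.295640 / 0.428968 × 100 = 68.92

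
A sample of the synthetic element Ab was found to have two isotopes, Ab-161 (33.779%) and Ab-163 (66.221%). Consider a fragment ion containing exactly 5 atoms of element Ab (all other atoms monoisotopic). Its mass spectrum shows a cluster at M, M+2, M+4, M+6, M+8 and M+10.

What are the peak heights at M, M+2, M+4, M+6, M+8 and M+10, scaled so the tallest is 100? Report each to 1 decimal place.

1.3 : 13.0 : 51.0 : 100.0 : 98.0 : 38.4

The 5 Ab atoms are independent, so intensities follow the terms of (0.33779 + 0.66221)^5.
P(M) = 0.33779^5 = 0.004398
P(M+2) = 5 × 0.33779^4 × 0.66221^1 = 0.043108
P(M+4) = 10 × 0.33779^3 × 0.66221^2 = 0.169018
P(M+6) = 10 × 0.33779^2 × 0.66221^3 = 0.331345
P(M+8) = 5 × 0.33779^1 × 0.66221^4 = 0.324788
P(M+10) = 0.66221^5 = 0.127344
The M+6 peak is largest (0.331345); scaling to 100 gives 1.3 : 13.0 : 51.0 : 100.0 : 98.0 : 38.4.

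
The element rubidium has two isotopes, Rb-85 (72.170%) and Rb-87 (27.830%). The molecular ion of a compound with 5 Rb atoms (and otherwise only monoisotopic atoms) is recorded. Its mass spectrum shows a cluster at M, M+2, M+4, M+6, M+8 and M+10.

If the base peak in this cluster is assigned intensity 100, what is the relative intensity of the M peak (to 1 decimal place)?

51.9

Term probabilities: M 0.1958, M+2 0.3775, M+4 0.2911, M+6 0.1123, M+8 0.0216, M+10 0.0017. Base peak = M+2.
P(M+2) = C(5,1) × 0.72170^4 × 0.27830^1 = 5 × 0.27128565 × 0.2783 = 0.377494 (base)
P(M) = C(5,0) × 0.72170^5 × 0.27830^0 = 1 × 0.19578685 × 1.0000 = 0.195787
Relative intensity = 0.195787 / 0.377494 × 100 = 51.9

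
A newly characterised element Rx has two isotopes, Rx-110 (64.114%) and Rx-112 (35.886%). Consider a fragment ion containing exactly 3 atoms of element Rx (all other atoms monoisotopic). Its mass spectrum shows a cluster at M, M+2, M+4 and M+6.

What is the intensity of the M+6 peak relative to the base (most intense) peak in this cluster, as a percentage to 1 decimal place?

(0.64114 + 0.35886)^3 gives M 0.2635, M+2 0.4425, M+4 0.2477, M+6 0.0462; the largest is M+2.
P(M+2) = C(3,1) × 0.64114^2 × 0.35886^1 = 3 × 0.4110605 × 0.35886 = 0.442540 (base)
P(M+6) = C(3,3) × 0.64114^0 × 0.35886^3 = 1 × 1.0000 × 0.04621417 = 0.046214
Relative intensity = 0.046214 / 0.442540 × 100 = 10.4

10.4%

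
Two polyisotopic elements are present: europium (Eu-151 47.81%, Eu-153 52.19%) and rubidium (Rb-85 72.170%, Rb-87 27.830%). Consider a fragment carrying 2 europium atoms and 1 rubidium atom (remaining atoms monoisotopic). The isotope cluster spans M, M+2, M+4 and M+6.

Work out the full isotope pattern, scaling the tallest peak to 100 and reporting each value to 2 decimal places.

Europium pattern (n=2): 0.22857961 : 0.49904078 : 0.27237961
Rubidium pattern (n=1): 0.7217 : 0.2783
Convolve the two distributions (both contribute in 2-u steps):
  M: 0.22857961×0.7217 = 0.164966
  M+2: 0.22857961×0.2783 + 0.49904078×0.7217 = 0.423771
  M+4: 0.49904078×0.2783 + 0.27237961×0.7217 = 0.335459
  M+6: 0.27237961×0.2783 = 0.075803
Scale to base peak (0.423771) = 100: 38.93 : 100.00 : 79.16 : 17.89

38.93 : 100.00 : 79.16 : 17.89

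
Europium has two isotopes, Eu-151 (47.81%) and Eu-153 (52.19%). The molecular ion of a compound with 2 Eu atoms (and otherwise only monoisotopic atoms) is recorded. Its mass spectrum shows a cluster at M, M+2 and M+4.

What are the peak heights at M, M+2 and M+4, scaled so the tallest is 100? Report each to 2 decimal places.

The 2 Eu atoms are independent, so intensities follow the terms of (0.4781 + 0.5219)^2.
P(M) = 0.4781^2 = 0.228580
P(M+2) = 2 × 0.4781^1 × 0.5219^1 = 0.499041
P(M+4) = 0.5219^2 = 0.272380
The M+2 peak is largest (0.499041); scaling to 100 gives 45.80 : 100.00 : 54.58.

45.80 : 100.00 : 54.58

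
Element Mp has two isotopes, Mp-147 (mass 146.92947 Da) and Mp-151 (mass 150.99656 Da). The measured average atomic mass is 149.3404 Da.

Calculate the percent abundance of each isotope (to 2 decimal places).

Mp-147: 40.72%, Mp-151: 59.28%

Let x be the fractional abundance of Mp-147; then Mp-151 has abundance 1 − x.
146.92947·x + 150.99656·(1 − x) = 149.3404
(146.92947 − 150.99656)·x = 149.3404 − 150.99656
x = -1.65616 / -4.06709 = 0.40721 → 40.72% Mp-147, 59.28% Mp-151.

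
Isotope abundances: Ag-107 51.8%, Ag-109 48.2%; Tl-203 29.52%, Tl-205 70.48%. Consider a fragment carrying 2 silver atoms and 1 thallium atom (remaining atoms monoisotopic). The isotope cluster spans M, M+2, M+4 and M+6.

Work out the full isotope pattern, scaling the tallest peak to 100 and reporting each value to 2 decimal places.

18.84 : 80.02 : 100.00 : 38.94

Silver pattern (n=2): 0.268324 : 0.499352 : 0.232324
Thallium pattern (n=1): 0.2952 : 0.7048
Convolve the two distributions (both contribute in 2-u steps):
  M: 0.268324×0.2952 = 0.079209
  M+2: 0.268324×0.7048 + 0.499352×0.2952 = 0.336523
  M+4: 0.499352×0.7048 + 0.232324×0.2952 = 0.420525
  M+6: 0.232324×0.7048 = 0.163742
Scale to base peak (0.420525) = 100: 18.84 : 80.02 : 100.00 : 38.94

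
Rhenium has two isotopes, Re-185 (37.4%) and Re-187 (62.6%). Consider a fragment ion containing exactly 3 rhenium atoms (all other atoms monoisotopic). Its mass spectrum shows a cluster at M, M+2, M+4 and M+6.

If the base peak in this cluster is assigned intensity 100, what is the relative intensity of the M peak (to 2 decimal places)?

11.90

Term probabilities: M 0.0523, M+2 0.2627, M+4 0.4397, M+6 0.2453. Base peak = M+4.
P(M+4) = C(3,2) × 0.374^1 × 0.626^2 = 3 × 0.3740 × 0.391876 = 0.439685 (base)
P(M) = C(3,0) × 0.374^3 × 0.626^0 = 1 × 0.05231362 × 1.0000 = 0.052314
Relative intensity = 0.052314 / 0.439685 × 100 = 11.90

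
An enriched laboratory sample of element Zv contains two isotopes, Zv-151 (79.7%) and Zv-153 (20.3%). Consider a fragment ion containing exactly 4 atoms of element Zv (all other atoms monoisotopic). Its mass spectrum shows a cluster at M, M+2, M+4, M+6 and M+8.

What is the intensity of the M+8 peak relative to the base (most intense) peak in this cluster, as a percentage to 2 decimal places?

0.41%

(0.797 + 0.203)^4 gives M 0.4035, M+2 0.4111, M+4 0.1571, M+6 0.0267, M+8 0.0017; the largest is M+2.
P(M+2) = C(4,1) × 0.797^3 × 0.203^1 = 4 × 0.50626157 × 0.2030 = 0.411084 (base)
P(M+8) = C(4,4) × 0.797^0 × 0.203^4 = 1 × 1.0000 × 0.00169818 = 0.001698
Relative intensity = 0.001698 / 0.411084 × 100 = 0.41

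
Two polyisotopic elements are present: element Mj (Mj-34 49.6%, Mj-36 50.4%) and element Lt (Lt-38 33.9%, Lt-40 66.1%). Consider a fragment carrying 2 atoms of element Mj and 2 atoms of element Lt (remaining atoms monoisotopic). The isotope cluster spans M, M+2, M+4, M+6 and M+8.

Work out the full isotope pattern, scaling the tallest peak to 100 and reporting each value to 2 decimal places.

Element Mj pattern (n=2): 0.246016 : 0.499968 : 0.254016
Element Lt pattern (n=2): 0.114921 : 0.448158 : 0.436921
Convolve the two distributions (both contribute in 2-u steps):
  M: 0.246016×0.114921 = 0.028272
  M+2: 0.246016×0.448158 + 0.499968×0.114921 = 0.167711
  M+4: 0.246016×0.436921 + 0.499968×0.448158 + 0.254016×0.114921 = 0.360746
  M+6: 0.499968×0.436921 + 0.254016×0.448158 = 0.332286
  M+8: 0.254016×0.436921 = 0.110985
Scale to base peak (0.360746) = 100: 7.84 : 46.49 : 100.00 : 92.11 : 30.77

7.84 : 46.49 : 100.00 : 92.11 : 30.77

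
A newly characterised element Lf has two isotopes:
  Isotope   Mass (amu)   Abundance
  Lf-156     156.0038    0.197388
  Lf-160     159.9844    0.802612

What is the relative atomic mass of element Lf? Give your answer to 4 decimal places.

159.1987 amu

Weight each isotope mass by its fractional abundance: 0.197388 × 156.0038 + 0.802612 × 159.9844
= 30.79328 + 128.40540 = 159.19868 amu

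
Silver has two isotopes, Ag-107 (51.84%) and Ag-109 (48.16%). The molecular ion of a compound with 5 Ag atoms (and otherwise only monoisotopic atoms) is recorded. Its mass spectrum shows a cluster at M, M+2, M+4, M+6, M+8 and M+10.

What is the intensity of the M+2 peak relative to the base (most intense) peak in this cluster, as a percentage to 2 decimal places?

53.82%

Term probabilities: M 0.0374, M+2 0.1739, M+4 0.3231, M+6 0.3002, M+8 0.1394, M+10 0.0259. Base peak = M+4.
P(M+4) = C(5,2) × 0.5184^3 × 0.4816^2 = 10 × 0.13931407 × 0.23193856 = 0.323123 (base)
P(M+2) = C(5,1) × 0.5184^4 × 0.4816^1 = 5 × 0.07222041 × 0.4816 = 0.173907
Relative intensity = 0.173907 / 0.323123 × 100 = 53.82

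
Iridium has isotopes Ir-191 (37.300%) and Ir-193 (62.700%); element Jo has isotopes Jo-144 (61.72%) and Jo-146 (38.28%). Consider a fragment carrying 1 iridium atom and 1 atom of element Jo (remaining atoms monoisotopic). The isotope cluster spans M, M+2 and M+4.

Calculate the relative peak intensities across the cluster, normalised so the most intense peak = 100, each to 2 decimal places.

43.46 : 100.00 : 45.31

Iridium pattern (n=1): 0.3730 : 0.6270
Element Jo pattern (n=1): 0.6172 : 0.3828
Convolve the two distributions (both contribute in 2-u steps):
  M: 0.3730×0.6172 = 0.230216
  M+2: 0.3730×0.3828 + 0.6270×0.6172 = 0.529769
  M+4: 0.6270×0.3828 = 0.240016
Scale to base peak (0.529769) = 100: 43.46 : 100.00 : 45.31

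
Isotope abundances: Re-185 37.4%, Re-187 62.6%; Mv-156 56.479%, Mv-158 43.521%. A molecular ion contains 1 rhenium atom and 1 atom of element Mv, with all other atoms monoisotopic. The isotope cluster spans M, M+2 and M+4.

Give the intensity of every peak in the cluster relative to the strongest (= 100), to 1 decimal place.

40.9 : 100.0 : 52.8

Rhenium pattern (n=1): 0.3740 : 0.6260
Element Mv pattern (n=1): 0.56479 : 0.43521
Convolve the two distributions (both contribute in 2-u steps):
  M: 0.3740×0.56479 = 0.211231
  M+2: 0.3740×0.43521 + 0.6260×0.56479 = 0.516327
  M+4: 0.6260×0.43521 = 0.272441
Scale to base peak (0.516327) = 100: 40.9 : 100.0 : 52.8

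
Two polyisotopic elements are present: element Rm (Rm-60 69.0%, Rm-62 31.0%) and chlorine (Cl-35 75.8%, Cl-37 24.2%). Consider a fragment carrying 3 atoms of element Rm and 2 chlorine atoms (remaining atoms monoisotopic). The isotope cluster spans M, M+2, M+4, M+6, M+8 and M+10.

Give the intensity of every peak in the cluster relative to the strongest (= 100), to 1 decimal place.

50.3 : 100.0 : 78.9 : 30.9 : 6.0 : 0.5

Element Rm pattern (n=3): 0.328509 : 0.442773 : 0.198927 : 0.029791
Chlorine pattern (n=2): 0.574564 : 0.366872 : 0.058564
Convolve the two distributions (both contribute in 2-u steps):
  M: 0.328509×0.574564 = 0.188749
  M+2: 0.328509×0.366872 + 0.442773×0.574564 = 0.374922
  M+4: 0.328509×0.058564 + 0.442773×0.366872 + 0.198927×0.574564 = 0.295976
  M+6: 0.442773×0.058564 + 0.198927×0.366872 + 0.029791×0.574564 = 0.116028
  M+8: 0.198927×0.058564 + 0.029791×0.366872 = 0.022579
  M+10: 0.029791×0.058564 = 0.001745
Scale to base peak (0.374922) = 100: 50.3 : 100.0 : 78.9 : 30.9 : 6.0 : 0.5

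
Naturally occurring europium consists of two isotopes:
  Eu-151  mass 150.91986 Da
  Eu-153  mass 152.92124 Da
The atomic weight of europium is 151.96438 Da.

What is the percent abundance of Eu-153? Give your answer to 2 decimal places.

Let x be the fractional abundance of Eu-151; then Eu-153 has abundance 1 − x.
150.91986·x + 152.92124·(1 − x) = 151.96438
(150.91986 − 152.92124)·x = 151.96438 − 152.92124
x = -0.95686 / -2.00138 = 0.47810 → 47.81% Eu-151, 52.19% Eu-153.

52.19%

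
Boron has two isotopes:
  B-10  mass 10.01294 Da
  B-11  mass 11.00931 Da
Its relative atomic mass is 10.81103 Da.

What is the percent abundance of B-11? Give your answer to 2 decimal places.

80.10%

Writing the weighted mean with unknown fraction x of B-10:
10.01294·x + 11.00931·(1 − x) = 10.81103
(10.01294 − 11.00931)·x = 10.81103 − 11.00931
x = -0.19828 / -0.99637 = 0.19900 → 19.90% B-10, 80.10% B-11.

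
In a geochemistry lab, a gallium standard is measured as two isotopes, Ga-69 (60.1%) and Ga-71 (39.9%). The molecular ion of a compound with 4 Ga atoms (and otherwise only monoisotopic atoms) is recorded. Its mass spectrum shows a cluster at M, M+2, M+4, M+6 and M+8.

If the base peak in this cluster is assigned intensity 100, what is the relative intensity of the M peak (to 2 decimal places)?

37.66

(0.601 + 0.399)^4 gives M 0.1305, M+2 0.3465, M+4 0.3450, M+6 0.1527, M+8 0.0253; the largest is M+2.
P(M+2) = C(4,1) × 0.601^3 × 0.399^1 = 4 × 0.2170818 × 0.3990 = 0.346463 (base)
P(M) = C(4,0) × 0.601^4 × 0.399^0 = 1 × 0.13046616 × 1.0000 = 0.130466
Relative intensity = 0.130466 / 0.346463 × 100 = 37.66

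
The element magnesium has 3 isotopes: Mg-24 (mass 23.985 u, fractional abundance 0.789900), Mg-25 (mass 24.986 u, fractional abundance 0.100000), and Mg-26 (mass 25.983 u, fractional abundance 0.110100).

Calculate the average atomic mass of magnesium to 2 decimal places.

24.31 u

Average mass = Σ (abundance × isotope mass) = 0.789900 × 23.985 + 0.100000 × 24.986 + 0.110100 × 25.983
= 18.9458 + 2.4986 + 2.8607 = 24.3051 u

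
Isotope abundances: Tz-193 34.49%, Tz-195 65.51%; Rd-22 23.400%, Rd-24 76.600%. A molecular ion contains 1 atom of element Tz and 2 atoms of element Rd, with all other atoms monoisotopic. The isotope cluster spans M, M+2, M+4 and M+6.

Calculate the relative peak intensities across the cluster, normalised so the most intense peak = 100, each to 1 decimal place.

Element Tz pattern (n=1): 0.3449 : 0.6551
Element Rd pattern (n=2): 0.054756 : 0.358488 : 0.586756
Convolve the two distributions (both contribute in 2-u steps):
  M: 0.3449×0.054756 = 0.018885
  M+2: 0.3449×0.358488 + 0.6551×0.054756 = 0.159513
  M+4: 0.3449×0.586756 + 0.6551×0.358488 = 0.437218
  M+6: 0.6551×0.586756 = 0.384384
Scale to base peak (0.437218) = 100: 4.3 : 36.5 : 100.0 : 87.9

4.3 : 36.5 : 100.0 : 87.9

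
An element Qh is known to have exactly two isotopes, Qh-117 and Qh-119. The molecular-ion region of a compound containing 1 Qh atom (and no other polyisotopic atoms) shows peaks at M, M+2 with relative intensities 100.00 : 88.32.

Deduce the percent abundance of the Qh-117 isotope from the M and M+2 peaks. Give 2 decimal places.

Write p for the Qh-117 fraction. I(M+2)/I(M) = [C(1,1)·p^0·(1−p)] / p^1 = 1·(1−p)/p = 88.32/100.00 = 0.8832
(1−p)/p = 0.8832/1 = 0.8832  ⇒  p = 1/(1 + 0.8832) = 0.5310
Qh-117: 53.10%, Qh-119: 46.90%.

53.10%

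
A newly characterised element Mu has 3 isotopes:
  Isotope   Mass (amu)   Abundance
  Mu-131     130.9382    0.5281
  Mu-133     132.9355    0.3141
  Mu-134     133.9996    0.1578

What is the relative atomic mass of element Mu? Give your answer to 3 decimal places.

Average mass = Σ (abundance × isotope mass) = 0.5281 × 130.9382 + 0.3141 × 132.9355 + 0.1578 × 133.9996
= 69.14846 + 41.75504 + 21.14514 = 132.04864 amu

132.049 amu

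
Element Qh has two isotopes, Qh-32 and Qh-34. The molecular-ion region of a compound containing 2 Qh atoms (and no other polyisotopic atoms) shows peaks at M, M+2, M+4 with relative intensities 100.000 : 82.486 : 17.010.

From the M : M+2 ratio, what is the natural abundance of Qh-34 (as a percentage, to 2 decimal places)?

If p is the fraction of Qh that is Qh-32, then I(M+2)/I(M) = [C(2,1)·p^1·(1−p)] / p^2 = 2·(1−p)/p = 82.486/100.000 = 0.8249
(1−p)/p = 0.8249/2 = 0.4124  ⇒  p = 1/(1 + 0.4124) = 0.7080
Qh-32: 70.80%, Qh-34: 29.20%.

29.20%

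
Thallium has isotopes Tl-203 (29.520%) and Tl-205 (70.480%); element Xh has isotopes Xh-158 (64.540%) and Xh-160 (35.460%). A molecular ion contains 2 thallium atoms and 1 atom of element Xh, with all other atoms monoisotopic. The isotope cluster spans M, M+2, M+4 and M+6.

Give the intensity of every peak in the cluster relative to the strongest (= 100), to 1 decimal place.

Thallium pattern (n=2): 0.08714304 : 0.41611392 : 0.49674304
Element Xh pattern (n=1): 0.6454 : 0.3546
Convolve the two distributions (both contribute in 2-u steps):
  M: 0.08714304×0.6454 = 0.056242
  M+2: 0.08714304×0.3546 + 0.41611392×0.6454 = 0.299461
  M+4: 0.41611392×0.3546 + 0.49674304×0.6454 = 0.468152
  M+6: 0.49674304×0.3546 = 0.176145
Scale to base peak (0.468152) = 100: 12.0 : 64.0 : 100.0 : 37.6

12.0 : 64.0 : 100.0 : 37.6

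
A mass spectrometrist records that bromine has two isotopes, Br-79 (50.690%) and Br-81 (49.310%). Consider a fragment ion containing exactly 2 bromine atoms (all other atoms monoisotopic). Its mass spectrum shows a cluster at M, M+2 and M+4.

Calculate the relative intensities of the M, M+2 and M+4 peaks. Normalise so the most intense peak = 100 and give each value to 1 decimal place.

Each Br atom is independently Br-79 (p = 0.50690) or Br-81 (q = 0.49310); the cluster is the binomial expansion (p + q)^2.
P(M) = 0.50690^2 = 0.256948
P(M+2) = 2 × 0.50690^1 × 0.49310^1 = 0.499905
P(M+4) = 0.49310^2 = 0.243148
The M+2 peak is largest (0.499905); scaling to 100 gives 51.4 : 100.0 : 48.6.

51.4 : 100.0 : 48.6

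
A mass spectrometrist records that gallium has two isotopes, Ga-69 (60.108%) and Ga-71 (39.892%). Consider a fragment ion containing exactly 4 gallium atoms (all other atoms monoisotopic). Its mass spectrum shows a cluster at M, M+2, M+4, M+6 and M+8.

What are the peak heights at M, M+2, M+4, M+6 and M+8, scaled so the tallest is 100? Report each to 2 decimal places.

37.67 : 100.00 : 99.55 : 44.05 : 7.31

Each Ga atom is independently Ga-69 (p = 0.60108) or Ga-71 (q = 0.39892); the cluster is the binomial expansion (p + q)^4.
P(M) = 0.60108^4 = 0.130536
P(M+2) = 4 × 0.60108^3 × 0.39892^1 = 0.346531
P(M+4) = 6 × 0.60108^2 × 0.39892^2 = 0.344975
P(M+6) = 4 × 0.60108^1 × 0.39892^3 = 0.152633
P(M+8) = 0.39892^4 = 0.025325
The M+2 peak is largest (0.346531); scaling to 100 gives 37.67 : 100.00 : 99.55 : 44.05 : 7.31.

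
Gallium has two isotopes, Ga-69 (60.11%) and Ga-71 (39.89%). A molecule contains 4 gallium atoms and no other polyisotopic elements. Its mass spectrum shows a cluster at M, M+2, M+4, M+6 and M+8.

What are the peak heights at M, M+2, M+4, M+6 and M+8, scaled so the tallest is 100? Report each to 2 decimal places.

Expanding (0.6011 + 0.3989)^4:
P(M) = 0.6011^4 = 0.130553
P(M+2) = 4 × 0.6011^3 × 0.3989^1 = 0.346549
P(M+4) = 6 × 0.6011^2 × 0.3989^2 = 0.344963
P(M+6) = 4 × 0.6011^1 × 0.3989^3 = 0.152616
P(M+8) = 0.3989^4 = 0.025320
The M+2 peak is largest (0.346549); scaling to 100 gives 37.67 : 100.00 : 99.54 : 44.04 : 7.31.

37.67 : 100.00 : 99.54 : 44.04 : 7.31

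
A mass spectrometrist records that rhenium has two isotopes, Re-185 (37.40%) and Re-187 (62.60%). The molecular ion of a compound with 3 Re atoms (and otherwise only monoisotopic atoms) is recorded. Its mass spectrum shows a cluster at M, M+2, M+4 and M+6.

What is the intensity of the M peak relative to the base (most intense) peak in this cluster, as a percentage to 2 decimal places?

11.90%

Term probabilities: M 0.0523, M+2 0.2627, M+4 0.4397, M+6 0.2453. Base peak = M+4.
P(M+4) = C(3,2) × 0.3740^1 × 0.6260^2 = 3 × 0.3740 × 0.391876 = 0.439685 (base)
P(M) = C(3,0) × 0.3740^3 × 0.6260^0 = 1 × 0.05231362 × 1.0000 = 0.052314
Relative intensity = 0.052314 / 0.439685 × 100 = 11.90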